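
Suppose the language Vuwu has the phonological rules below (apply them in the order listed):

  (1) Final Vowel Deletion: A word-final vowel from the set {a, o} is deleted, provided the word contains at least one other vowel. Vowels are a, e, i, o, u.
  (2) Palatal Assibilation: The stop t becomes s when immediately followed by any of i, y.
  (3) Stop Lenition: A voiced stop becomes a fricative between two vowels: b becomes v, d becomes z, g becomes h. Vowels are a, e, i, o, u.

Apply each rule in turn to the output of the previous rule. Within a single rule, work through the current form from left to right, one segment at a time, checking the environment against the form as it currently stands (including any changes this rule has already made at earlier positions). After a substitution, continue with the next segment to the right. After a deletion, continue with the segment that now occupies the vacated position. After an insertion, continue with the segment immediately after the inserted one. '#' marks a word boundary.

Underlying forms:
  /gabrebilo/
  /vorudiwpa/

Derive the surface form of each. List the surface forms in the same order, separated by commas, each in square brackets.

/gabrebilo/:
  (1) Final Vowel Deletion: [gabrebilo] → [gabrebil]
  (2) Palatal Assibilation: no change — [gabrebil]
  (3) Stop Lenition: [gabrebil] → [gabrevil]
/vorudiwpa/:
  (1) Final Vowel Deletion: [vorudiwpa] → [vorudiwp]
  (2) Palatal Assibilation: no change — [vorudiwp]
  (3) Stop Lenition: [vorudiwp] → [voruziwp]

[gabrevil], [voruziwp]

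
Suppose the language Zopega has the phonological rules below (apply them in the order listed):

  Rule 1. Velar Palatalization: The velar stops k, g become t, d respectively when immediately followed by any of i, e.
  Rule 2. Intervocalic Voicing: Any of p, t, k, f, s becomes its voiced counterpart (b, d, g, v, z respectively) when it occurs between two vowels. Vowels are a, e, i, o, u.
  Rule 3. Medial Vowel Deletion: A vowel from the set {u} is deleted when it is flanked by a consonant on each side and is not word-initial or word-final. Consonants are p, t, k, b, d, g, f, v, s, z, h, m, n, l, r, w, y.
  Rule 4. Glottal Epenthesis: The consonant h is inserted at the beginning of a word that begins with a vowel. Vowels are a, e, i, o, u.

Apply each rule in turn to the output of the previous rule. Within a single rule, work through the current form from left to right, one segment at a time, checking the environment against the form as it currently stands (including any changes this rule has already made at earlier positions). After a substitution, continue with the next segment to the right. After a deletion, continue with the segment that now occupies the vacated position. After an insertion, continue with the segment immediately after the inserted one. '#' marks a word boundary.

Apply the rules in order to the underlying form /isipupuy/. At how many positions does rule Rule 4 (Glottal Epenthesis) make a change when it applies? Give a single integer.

Rule 1 Velar Palatalization: no change — [isipupuy]
Rule 2 Intervocalic Voicing: [isipupuy] → [izibubuy]
Rule 3 Medial Vowel Deletion: [izibubuy] → [izibby]
Rule 4 Glottal Epenthesis: [izibby] → [hizibby]
Rule Rule 4 changed 1 position(s).

1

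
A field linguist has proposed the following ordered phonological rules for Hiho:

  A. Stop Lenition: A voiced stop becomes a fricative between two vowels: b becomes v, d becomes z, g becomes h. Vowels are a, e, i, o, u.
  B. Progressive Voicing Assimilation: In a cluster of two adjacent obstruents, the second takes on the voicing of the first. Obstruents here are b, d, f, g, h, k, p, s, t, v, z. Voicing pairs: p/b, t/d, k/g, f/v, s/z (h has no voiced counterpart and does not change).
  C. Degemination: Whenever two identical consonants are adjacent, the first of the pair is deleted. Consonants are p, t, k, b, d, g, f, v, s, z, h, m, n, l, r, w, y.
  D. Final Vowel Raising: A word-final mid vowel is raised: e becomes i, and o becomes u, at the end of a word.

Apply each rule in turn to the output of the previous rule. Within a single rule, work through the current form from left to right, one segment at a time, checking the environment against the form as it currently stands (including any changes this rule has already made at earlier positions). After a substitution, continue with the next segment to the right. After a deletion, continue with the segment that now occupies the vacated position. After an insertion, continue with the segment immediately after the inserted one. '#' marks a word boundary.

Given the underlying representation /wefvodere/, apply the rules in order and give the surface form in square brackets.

A Stop Lenition: [wefvodere] → [wefvozere]
B Progressive Voicing Assimilation: [wefvozere] → [weffozere]
C Degemination: [weffozere] → [wefozere]
D Final Vowel Raising: [wefozere] → [wefozeri]

[wefozeri]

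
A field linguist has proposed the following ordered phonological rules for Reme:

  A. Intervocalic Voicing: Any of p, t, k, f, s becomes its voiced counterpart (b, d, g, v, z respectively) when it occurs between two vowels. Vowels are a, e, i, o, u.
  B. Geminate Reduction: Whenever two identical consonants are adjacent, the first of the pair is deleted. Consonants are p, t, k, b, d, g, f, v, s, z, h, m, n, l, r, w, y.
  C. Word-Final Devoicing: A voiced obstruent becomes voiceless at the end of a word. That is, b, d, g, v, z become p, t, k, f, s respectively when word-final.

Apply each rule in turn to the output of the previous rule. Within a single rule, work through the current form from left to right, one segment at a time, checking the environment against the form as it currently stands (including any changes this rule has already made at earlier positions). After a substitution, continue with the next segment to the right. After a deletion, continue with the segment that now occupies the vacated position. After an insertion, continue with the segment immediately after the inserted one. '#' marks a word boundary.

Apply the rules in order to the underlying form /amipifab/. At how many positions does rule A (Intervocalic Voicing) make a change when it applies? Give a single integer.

A Intervocalic Voicing: [amipifab] → [amibivab]
B Geminate Reduction: no change — [amibivab]
C Word-Final Devoicing: [amibivab] → [amibivap]
Rule A changed 2 position(s).

2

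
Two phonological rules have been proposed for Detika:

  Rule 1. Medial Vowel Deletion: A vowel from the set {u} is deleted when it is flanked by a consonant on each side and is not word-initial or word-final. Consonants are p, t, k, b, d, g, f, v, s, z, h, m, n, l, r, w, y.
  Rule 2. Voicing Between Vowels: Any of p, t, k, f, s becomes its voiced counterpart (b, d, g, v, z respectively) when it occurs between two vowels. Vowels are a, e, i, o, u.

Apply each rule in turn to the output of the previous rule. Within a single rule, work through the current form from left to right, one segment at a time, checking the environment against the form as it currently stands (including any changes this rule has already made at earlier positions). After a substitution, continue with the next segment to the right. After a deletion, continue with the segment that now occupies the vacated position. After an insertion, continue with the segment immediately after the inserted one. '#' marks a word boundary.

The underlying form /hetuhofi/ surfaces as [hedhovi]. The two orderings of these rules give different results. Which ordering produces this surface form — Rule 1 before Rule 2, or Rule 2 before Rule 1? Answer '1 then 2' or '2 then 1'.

Order 1 then 2:
  1 Medial Vowel Deletion: [hetuhofi] → [hethofi]
  2 Voicing Between Vowels: [hethofi] → [hethovi]
  result: [hethovi]
Order 2 then 1:
  2 Voicing Between Vowels: [hetuhofi] → [heduhovi]
  1 Medial Vowel Deletion: [heduhovi] → [hedhovi]
  result: [hedhovi]

2 then 1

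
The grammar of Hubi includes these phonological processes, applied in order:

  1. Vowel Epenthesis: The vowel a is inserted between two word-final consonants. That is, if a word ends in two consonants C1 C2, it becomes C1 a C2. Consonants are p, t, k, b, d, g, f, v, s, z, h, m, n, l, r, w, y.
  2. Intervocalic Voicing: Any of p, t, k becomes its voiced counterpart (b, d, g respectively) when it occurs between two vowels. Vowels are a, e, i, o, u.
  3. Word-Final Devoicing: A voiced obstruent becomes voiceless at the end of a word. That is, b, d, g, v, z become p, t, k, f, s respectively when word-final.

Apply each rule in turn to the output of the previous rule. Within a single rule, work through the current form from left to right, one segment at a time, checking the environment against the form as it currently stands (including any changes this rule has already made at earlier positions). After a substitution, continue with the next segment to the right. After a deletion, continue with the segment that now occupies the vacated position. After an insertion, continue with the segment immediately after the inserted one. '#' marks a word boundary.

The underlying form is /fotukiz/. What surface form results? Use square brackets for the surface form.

[fodugis]

1 Vowel Epenthesis: no change — [fotukiz]
2 Intervocalic Voicing: [fotukiz] → [fodugiz]
3 Word-Final Devoicing: [fodugiz] → [fodugis]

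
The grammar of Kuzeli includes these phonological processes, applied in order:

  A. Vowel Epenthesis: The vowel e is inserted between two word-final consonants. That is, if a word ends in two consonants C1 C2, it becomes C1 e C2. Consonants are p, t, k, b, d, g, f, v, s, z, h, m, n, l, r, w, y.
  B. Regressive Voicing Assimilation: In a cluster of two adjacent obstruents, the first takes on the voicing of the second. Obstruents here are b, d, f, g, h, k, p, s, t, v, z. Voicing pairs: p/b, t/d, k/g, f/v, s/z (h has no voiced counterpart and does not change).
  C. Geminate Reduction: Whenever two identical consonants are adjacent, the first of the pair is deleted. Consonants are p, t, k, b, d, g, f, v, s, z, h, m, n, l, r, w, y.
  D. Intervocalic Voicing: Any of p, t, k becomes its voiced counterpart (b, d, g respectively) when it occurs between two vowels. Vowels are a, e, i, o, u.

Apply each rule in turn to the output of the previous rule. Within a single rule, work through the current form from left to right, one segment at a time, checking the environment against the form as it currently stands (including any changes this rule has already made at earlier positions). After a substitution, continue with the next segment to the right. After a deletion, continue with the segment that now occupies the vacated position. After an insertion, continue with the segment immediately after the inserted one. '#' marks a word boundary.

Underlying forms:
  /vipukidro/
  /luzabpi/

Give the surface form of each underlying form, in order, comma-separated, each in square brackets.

/vipukidro/:
  A Vowel Epenthesis: no change — [vipukidro]
  B Regressive Voicing Assimilation: no change — [vipukidro]
  C Geminate Reduction: no change — [vipukidro]
  D Intervocalic Voicing: [vipukidro] → [vibugidro]
/luzabpi/:
  A Vowel Epenthesis: no change — [luzabpi]
  B Regressive Voicing Assimilation: [luzabpi] → [luzappi]
  C Geminate Reduction: [luzappi] → [luzapi]
  D Intervocalic Voicing: [luzapi] → [luzabi]

[vibugidro], [luzabi]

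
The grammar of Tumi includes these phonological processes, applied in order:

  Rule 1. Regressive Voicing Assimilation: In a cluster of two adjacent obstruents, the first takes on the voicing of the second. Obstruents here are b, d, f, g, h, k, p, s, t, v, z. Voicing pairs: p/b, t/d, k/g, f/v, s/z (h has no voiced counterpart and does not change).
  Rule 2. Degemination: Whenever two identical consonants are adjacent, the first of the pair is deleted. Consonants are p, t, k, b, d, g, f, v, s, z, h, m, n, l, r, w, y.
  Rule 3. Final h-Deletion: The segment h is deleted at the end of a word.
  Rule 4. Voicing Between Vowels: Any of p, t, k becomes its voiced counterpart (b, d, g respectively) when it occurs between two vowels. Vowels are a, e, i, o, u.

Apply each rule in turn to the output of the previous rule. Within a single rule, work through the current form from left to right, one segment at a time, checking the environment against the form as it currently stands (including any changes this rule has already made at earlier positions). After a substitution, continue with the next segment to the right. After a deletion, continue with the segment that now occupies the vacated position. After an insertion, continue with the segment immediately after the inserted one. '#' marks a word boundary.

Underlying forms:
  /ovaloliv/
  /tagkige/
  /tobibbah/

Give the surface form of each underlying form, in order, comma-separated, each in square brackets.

[ovaloliv], [tagige], [tobiba]

/ovaloliv/:
  Rule 1 Regressive Voicing Assimilation: no change — [ovaloliv]
  Rule 2 Degemination: no change — [ovaloliv]
  Rule 3 Final h-Deletion: no change — [ovaloliv]
  Rule 4 Voicing Between Vowels: no change — [ovaloliv]
/tagkige/:
  Rule 1 Regressive Voicing Assimilation: [tagkige] → [takkige]
  Rule 2 Degemination: [takkige] → [takige]
  Rule 3 Final h-Deletion: no change — [takige]
  Rule 4 Voicing Between Vowels: [takige] → [tagige]
/tobibbah/:
  Rule 1 Regressive Voicing Assimilation: no change — [tobibbah]
  Rule 2 Degemination: [tobibbah] → [tobibah]
  Rule 3 Final h-Deletion: [tobibah] → [tobiba]
  Rule 4 Voicing Between Vowels: no change — [tobiba]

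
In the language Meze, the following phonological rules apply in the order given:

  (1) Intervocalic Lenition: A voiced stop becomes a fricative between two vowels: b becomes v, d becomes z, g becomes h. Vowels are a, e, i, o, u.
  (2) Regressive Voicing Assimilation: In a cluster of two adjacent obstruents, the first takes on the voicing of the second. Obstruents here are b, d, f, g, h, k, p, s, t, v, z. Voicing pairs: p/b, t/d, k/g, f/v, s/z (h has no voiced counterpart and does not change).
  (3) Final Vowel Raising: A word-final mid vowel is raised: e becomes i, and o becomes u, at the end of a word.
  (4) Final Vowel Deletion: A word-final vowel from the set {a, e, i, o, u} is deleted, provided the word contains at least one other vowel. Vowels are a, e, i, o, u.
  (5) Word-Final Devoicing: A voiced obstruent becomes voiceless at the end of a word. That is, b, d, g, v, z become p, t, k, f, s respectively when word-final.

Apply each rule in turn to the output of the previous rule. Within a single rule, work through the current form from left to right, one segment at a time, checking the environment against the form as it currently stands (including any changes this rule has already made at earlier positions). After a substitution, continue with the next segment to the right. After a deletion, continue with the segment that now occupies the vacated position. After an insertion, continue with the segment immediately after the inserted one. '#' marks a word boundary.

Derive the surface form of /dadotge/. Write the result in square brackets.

[dazodk]

(1) Intervocalic Lenition: [dadotge] → [dazotge]
(2) Regressive Voicing Assimilation: [dazotge] → [dazodge]
(3) Final Vowel Raising: [dazodge] → [dazodgi]
(4) Final Vowel Deletion: [dazodgi] → [dazodg]
(5) Word-Final Devoicing: [dazodg] → [dazodk]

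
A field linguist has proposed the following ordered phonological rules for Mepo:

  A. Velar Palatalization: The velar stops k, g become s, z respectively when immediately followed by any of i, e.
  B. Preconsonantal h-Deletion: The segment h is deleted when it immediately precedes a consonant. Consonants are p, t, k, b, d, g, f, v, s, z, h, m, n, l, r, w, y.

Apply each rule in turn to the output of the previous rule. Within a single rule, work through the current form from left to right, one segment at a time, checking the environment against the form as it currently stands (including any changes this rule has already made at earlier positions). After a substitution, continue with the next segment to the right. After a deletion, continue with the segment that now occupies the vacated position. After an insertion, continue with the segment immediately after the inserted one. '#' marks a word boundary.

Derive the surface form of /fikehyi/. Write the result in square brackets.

[fiseyi]

A Velar Palatalization: [fikehyi] → [fisehyi]
B Preconsonantal h-Deletion: [fisehyi] → [fiseyi]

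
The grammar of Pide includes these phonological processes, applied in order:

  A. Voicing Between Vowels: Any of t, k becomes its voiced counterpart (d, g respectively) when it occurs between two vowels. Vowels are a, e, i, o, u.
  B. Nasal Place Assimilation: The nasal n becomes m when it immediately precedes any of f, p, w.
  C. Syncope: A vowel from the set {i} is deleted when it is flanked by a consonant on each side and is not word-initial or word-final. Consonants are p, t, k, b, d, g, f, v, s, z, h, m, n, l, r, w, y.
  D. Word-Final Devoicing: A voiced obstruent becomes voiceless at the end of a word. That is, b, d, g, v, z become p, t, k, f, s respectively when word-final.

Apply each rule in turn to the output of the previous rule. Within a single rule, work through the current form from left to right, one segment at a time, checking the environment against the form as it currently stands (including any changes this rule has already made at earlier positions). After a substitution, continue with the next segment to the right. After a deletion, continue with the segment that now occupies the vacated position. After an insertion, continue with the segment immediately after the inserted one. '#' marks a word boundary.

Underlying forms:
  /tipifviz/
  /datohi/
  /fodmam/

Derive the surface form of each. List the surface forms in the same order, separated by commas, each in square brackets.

[tpfvs], [dadohi], [fodmam]

/tipifviz/:
  A Voicing Between Vowels: no change — [tipifviz]
  B Nasal Place Assimilation: no change — [tipifviz]
  C Syncope: [tipifviz] → [tpfvz]
  D Word-Final Devoicing: [tpfvz] → [tpfvs]
/datohi/:
  A Voicing Between Vowels: [datohi] → [dadohi]
  B Nasal Place Assimilation: no change — [dadohi]
  C Syncope: no change — [dadohi]
  D Word-Final Devoicing: no change — [dadohi]
/fodmam/:
  A Voicing Between Vowels: no change — [fodmam]
  B Nasal Place Assimilation: no change — [fodmam]
  C Syncope: no change — [fodmam]
  D Word-Final Devoicing: no change — [fodmam]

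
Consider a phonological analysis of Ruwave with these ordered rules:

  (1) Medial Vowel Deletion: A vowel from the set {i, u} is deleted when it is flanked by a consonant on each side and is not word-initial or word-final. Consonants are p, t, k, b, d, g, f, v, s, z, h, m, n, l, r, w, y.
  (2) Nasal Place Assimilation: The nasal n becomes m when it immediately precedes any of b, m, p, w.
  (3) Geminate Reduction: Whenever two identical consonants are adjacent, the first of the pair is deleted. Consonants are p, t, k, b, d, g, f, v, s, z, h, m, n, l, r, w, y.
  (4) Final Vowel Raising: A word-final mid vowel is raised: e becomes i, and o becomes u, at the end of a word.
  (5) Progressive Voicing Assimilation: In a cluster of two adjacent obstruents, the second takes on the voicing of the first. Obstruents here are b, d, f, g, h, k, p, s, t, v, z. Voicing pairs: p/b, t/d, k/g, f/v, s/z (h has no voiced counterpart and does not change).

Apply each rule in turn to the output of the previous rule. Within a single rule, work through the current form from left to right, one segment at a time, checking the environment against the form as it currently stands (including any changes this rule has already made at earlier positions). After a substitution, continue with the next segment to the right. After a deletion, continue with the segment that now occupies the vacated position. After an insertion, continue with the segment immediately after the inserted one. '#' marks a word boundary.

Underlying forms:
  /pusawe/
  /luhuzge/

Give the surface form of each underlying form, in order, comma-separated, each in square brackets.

/pusawe/:
  (1) Medial Vowel Deletion: [pusawe] → [psawe]
  (2) Nasal Place Assimilation: no change — [psawe]
  (3) Geminate Reduction: no change — [psawe]
  (4) Final Vowel Raising: [psawe] → [psawi]
  (5) Progressive Voicing Assimilation: no change — [psawi]
/luhuzge/:
  (1) Medial Vowel Deletion: [luhuzge] → [lhzge]
  (2) Nasal Place Assimilation: no change — [lhzge]
  (3) Geminate Reduction: no change — [lhzge]
  (4) Final Vowel Raising: [lhzge] → [lhzgi]
  (5) Progressive Voicing Assimilation: [lhzgi] → [lhski]

[psawi], [lhski]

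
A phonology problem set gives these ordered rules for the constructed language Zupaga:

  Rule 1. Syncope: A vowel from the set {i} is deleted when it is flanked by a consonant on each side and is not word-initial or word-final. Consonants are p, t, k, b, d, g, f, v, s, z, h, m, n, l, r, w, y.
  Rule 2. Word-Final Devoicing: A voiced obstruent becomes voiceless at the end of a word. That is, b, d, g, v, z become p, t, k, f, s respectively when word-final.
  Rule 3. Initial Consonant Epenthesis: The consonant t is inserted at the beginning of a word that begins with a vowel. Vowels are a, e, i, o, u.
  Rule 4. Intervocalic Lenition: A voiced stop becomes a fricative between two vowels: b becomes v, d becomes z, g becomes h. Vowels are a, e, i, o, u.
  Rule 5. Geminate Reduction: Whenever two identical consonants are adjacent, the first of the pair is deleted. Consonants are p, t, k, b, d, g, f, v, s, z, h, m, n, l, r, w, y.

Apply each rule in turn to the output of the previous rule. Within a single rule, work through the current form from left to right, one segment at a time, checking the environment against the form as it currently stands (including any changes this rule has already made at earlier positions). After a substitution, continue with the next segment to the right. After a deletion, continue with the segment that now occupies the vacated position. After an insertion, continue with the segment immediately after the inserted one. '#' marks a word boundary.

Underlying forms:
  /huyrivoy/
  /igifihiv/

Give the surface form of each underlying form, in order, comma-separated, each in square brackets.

[huyrvoy], [tigfhf]

/huyrivoy/:
  Rule 1 Syncope: [huyrivoy] → [huyrvoy]
  Rule 2 Word-Final Devoicing: no change — [huyrvoy]
  Rule 3 Initial Consonant Epenthesis: no change — [huyrvoy]
  Rule 4 Intervocalic Lenition: no change — [huyrvoy]
  Rule 5 Geminate Reduction: no change — [huyrvoy]
/igifihiv/:
  Rule 1 Syncope: [igifihiv] → [igfhv]
  Rule 2 Word-Final Devoicing: [igfhv] → [igfhf]
  Rule 3 Initial Consonant Epenthesis: [igfhf] → [tigfhf]
  Rule 4 Intervocalic Lenition: no change — [tigfhf]
  Rule 5 Geminate Reduction: no change — [tigfhf]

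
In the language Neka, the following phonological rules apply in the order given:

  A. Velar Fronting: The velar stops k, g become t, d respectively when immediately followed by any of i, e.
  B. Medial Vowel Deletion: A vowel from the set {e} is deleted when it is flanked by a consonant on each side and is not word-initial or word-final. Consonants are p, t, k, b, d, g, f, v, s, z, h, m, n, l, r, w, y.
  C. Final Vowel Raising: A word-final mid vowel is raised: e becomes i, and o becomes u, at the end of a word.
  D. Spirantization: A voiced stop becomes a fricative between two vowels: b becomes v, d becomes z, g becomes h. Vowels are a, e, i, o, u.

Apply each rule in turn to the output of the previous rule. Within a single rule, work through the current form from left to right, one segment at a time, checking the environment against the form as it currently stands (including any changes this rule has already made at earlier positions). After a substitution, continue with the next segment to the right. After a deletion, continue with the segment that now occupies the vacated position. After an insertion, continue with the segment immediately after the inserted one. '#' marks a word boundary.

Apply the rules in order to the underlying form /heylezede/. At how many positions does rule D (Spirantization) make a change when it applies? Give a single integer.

A Velar Fronting: no change — [heylezede]
B Medial Vowel Deletion: [heylezede] → [hylzde]
C Final Vowel Raising: [hylzde] → [hylzdi]
D Spirantization: no change — [hylzdi]
Rule D changed 0 position(s).

0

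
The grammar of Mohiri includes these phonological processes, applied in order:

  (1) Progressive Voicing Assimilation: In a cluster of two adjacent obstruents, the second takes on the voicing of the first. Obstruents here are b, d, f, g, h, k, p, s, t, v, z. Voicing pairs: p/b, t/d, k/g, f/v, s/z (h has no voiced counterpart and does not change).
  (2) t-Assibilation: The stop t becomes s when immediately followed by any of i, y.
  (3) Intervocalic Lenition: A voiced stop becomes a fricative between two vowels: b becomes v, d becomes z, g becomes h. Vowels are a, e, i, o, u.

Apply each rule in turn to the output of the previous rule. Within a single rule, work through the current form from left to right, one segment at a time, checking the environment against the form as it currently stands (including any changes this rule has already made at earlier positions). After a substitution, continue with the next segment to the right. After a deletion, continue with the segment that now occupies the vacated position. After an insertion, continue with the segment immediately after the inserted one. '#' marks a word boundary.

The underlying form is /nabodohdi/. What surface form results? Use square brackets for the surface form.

(1) Progressive Voicing Assimilation: [nabodohdi] → [nabodohti]
(2) t-Assibilation: [nabodohti] → [nabodohsi]
(3) Intervocalic Lenition: [nabodohsi] → [navozohsi]

[navozohsi]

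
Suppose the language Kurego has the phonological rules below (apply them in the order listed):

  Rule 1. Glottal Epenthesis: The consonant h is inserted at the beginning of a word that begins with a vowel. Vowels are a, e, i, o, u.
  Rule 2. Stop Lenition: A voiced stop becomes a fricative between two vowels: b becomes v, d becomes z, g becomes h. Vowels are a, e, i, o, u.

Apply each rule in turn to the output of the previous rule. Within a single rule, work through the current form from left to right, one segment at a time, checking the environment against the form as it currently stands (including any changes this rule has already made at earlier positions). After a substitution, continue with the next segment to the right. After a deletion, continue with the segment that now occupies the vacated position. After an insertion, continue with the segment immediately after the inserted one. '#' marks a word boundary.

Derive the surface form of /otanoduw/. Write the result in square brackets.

[hotanozuw]

Rule 1 Glottal Epenthesis: [otanoduw] → [hotanoduw]
Rule 2 Stop Lenition: [hotanoduw] → [hotanozuw]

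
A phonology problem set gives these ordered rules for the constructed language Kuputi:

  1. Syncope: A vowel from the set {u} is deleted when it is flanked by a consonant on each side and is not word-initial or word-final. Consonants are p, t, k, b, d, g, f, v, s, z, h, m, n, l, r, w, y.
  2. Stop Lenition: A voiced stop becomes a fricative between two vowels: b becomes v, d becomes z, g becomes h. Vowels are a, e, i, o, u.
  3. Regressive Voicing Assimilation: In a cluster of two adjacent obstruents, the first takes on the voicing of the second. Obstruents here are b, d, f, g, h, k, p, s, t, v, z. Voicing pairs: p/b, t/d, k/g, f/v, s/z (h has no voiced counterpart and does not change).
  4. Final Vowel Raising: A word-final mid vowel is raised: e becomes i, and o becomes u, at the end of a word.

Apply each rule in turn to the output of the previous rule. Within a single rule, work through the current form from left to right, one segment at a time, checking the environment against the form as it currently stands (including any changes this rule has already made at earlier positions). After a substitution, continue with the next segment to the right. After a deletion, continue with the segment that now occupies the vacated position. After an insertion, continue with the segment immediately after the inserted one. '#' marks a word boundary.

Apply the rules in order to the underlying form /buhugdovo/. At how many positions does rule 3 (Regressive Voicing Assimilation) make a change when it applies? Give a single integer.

1 Syncope: [buhugdovo] → [bhgdovo]
2 Stop Lenition: no change — [bhgdovo]
3 Regressive Voicing Assimilation: [bhgdovo] → [phgdovo]
4 Final Vowel Raising: [phgdovo] → [phgdovu]
Rule 3 changed 1 position(s).

1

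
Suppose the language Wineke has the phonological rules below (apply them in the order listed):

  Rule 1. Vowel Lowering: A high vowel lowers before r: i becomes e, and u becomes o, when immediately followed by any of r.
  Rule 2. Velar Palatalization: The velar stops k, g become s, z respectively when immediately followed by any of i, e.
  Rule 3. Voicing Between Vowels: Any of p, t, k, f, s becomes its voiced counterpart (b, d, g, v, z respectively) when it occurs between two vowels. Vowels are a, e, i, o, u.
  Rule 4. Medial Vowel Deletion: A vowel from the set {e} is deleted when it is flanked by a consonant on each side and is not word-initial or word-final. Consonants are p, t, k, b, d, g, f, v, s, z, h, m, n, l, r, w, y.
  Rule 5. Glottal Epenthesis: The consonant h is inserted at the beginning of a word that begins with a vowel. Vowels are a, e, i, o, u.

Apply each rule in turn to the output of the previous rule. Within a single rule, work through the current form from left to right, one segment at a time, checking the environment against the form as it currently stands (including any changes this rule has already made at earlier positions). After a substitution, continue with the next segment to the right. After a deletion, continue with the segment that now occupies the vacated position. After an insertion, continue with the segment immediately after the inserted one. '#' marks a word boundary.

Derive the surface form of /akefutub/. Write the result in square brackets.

[hazvudub]

Rule 1 Vowel Lowering: no change — [akefutub]
Rule 2 Velar Palatalization: [akefutub] → [asefutub]
Rule 3 Voicing Between Vowels: [asefutub] → [azevudub]
Rule 4 Medial Vowel Deletion: [azevudub] → [azvudub]
Rule 5 Glottal Epenthesis: [azvudub] → [hazvudub]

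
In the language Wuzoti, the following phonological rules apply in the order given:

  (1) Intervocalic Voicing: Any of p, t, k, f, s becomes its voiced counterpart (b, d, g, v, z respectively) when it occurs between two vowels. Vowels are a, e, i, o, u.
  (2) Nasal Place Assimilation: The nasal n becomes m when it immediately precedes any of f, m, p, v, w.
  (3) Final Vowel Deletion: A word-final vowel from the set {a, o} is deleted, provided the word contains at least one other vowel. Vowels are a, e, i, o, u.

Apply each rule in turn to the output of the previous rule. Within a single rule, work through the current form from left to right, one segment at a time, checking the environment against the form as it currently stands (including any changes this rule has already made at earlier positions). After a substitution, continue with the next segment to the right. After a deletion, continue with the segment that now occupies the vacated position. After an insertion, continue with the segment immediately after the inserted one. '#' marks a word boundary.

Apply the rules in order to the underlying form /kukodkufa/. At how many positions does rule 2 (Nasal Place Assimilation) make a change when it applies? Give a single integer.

0

(1) Intervocalic Voicing: [kukodkufa] → [kugodkuva]
(2) Nasal Place Assimilation: no change — [kugodkuva]
(3) Final Vowel Deletion: [kugodkuva] → [kugodkuv]
Rule 2 changed 0 position(s).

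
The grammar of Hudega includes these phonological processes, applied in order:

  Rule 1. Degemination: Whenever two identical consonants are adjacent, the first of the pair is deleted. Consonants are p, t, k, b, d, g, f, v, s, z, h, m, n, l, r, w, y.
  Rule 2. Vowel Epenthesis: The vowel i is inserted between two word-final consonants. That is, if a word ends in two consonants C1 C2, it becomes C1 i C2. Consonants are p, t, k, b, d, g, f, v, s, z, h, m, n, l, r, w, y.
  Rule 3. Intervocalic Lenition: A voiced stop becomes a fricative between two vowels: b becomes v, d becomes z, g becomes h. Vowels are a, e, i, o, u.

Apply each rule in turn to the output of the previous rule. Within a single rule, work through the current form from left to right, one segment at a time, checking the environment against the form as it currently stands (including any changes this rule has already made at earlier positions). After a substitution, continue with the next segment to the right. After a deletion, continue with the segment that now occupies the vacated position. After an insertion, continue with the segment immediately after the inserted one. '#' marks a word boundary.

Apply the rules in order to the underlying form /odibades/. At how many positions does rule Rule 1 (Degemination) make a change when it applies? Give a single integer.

Rule 1 Degemination: no change — [odibades]
Rule 2 Vowel Epenthesis: no change — [odibades]
Rule 3 Intervocalic Lenition: [odibades] → [ozivazes]
Rule Rule 1 changed 0 position(s).

0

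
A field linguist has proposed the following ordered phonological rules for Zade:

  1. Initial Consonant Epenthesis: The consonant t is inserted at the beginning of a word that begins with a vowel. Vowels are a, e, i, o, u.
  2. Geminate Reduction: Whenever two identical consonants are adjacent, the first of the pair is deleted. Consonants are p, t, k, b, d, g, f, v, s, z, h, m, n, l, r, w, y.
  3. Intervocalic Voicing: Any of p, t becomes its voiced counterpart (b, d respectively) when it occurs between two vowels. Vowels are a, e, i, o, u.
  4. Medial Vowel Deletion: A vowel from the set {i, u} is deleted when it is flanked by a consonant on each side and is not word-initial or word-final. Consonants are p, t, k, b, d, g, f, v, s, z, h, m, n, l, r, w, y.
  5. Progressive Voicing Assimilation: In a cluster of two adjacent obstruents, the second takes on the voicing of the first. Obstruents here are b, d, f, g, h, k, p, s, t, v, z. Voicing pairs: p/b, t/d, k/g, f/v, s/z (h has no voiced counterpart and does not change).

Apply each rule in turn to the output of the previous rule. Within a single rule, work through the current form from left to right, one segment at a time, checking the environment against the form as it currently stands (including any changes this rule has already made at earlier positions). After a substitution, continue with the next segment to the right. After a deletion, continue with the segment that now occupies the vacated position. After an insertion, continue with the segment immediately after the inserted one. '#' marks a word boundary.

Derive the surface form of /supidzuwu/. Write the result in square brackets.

1 Initial Consonant Epenthesis: no change — [supidzuwu]
2 Geminate Reduction: no change — [supidzuwu]
3 Intervocalic Voicing: [supidzuwu] → [subidzuwu]
4 Medial Vowel Deletion: [subidzuwu] → [sbdzwu]
5 Progressive Voicing Assimilation: [sbdzwu] → [sptswu]

[sptswu]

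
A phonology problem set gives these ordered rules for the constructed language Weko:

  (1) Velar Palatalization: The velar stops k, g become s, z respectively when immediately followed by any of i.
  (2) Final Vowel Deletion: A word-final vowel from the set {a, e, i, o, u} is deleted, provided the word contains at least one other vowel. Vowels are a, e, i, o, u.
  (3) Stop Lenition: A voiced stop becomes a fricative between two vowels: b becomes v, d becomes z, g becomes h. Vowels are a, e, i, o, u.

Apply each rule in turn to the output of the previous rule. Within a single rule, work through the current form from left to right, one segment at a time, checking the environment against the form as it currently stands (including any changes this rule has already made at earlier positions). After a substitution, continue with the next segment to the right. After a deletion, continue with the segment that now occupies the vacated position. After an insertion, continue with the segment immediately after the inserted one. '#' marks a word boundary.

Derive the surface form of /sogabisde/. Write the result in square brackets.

(1) Velar Palatalization: no change — [sogabisde]
(2) Final Vowel Deletion: [sogabisde] → [sogabisd]
(3) Stop Lenition: [sogabisd] → [sohavisd]

[sohavisd]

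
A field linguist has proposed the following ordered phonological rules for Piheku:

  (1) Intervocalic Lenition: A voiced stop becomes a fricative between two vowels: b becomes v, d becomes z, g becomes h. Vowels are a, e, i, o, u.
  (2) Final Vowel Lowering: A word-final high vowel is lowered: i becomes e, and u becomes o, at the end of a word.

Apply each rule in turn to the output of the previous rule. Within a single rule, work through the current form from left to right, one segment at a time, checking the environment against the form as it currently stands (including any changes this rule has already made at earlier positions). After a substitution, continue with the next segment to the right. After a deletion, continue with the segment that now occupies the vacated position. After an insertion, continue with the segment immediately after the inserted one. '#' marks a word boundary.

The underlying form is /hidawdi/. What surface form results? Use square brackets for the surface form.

(1) Intervocalic Lenition: [hidawdi] → [hizawdi]
(2) Final Vowel Lowering: [hizawdi] → [hizawde]

[hizawde]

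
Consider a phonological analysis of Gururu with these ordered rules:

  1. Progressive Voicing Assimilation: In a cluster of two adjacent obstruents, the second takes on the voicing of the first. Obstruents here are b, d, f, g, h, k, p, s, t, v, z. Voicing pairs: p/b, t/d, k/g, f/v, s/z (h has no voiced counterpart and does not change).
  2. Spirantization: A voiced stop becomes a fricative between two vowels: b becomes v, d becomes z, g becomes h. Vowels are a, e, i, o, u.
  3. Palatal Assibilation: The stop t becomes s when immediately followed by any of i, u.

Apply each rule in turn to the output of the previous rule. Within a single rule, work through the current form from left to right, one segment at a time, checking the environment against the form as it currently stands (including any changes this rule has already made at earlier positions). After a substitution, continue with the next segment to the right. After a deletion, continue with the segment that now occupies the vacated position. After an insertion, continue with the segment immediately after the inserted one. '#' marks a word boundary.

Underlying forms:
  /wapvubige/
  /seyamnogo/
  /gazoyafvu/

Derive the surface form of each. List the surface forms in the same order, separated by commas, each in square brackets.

[wapfuvihe], [seyamnoho], [gazoyaffu]

/wapvubige/:
  1 Progressive Voicing Assimilation: [wapvubige] → [wapfubige]
  2 Spirantization: [wapfubige] → [wapfuvihe]
  3 Palatal Assibilation: no change — [wapfuvihe]
/seyamnogo/:
  1 Progressive Voicing Assimilation: no change — [seyamnogo]
  2 Spirantization: [seyamnogo] → [seyamnoho]
  3 Palatal Assibilation: no change — [seyamnoho]
/gazoyafvu/:
  1 Progressive Voicing Assimilation: [gazoyafvu] → [gazoyaffu]
  2 Spirantization: no change — [gazoyaffu]
  3 Palatal Assibilation: no change — [gazoyaffu]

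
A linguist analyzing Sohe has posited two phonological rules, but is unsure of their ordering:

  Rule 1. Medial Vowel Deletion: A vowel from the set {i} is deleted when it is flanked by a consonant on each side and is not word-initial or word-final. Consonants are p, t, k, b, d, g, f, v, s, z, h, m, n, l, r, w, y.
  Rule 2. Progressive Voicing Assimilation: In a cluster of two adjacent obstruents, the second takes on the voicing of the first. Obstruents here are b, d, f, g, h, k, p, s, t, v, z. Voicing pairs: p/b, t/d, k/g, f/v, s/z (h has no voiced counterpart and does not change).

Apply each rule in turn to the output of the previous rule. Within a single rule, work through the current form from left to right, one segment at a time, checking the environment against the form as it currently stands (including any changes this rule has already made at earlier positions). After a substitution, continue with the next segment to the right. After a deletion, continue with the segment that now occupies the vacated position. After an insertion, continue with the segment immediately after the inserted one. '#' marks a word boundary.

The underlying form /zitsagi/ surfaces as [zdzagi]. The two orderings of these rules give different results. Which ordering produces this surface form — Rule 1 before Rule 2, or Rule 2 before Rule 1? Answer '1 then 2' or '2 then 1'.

1 then 2

Order 1 then 2:
  1 Medial Vowel Deletion: [zitsagi] → [ztsagi]
  2 Progressive Voicing Assimilation: [ztsagi] → [zdzagi]
  result: [zdzagi]
Order 2 then 1:
  2 Progressive Voicing Assimilation: no change — [zitsagi]
  1 Medial Vowel Deletion: [zitsagi] → [ztsagi]
  result: [ztsagi]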